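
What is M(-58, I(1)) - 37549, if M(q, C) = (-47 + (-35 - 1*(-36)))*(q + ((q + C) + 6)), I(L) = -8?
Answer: -32121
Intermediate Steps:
M(q, C) = -276 - 92*q - 46*C (M(q, C) = (-47 + (-35 + 36))*(q + ((C + q) + 6)) = (-47 + 1)*(q + (6 + C + q)) = -46*(6 + C + 2*q) = -276 - 92*q - 46*C)
M(-58, I(1)) - 37549 = (-276 - 92*(-58) - 46*(-8)) - 37549 = (-276 + 5336 + 368) - 37549 = 5428 - 37549 = -32121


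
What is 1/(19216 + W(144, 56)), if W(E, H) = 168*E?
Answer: 1/43408 ≈ 2.3037e-5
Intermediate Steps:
1/(19216 + W(144, 56)) = 1/(19216 + 168*144) = 1/(19216 + 24192) = 1/43408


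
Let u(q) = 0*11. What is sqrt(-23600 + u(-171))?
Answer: 20*I*sqrt(59) ≈ 153.62*I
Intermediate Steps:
u(q) = 0
sqrt(-23600 + u(-171)) = sqrt(-23600 + 0) = sqrt(-23600) = 20*I*sqrt(59)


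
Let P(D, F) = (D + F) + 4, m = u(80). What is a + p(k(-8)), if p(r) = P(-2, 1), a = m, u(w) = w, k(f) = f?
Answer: 83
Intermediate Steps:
m = 80
P(D, F) = 4 + D + F
a = 80
p(r) = 3 (p(r) = 4 - 2 + 1 = 3)
a + p(k(-8)) = 80 + 3 = 83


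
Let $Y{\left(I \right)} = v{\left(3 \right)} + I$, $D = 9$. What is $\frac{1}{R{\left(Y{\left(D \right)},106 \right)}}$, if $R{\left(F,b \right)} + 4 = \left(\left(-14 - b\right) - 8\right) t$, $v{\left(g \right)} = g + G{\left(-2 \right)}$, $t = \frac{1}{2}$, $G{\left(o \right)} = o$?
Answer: $- \frac{1}{68} \approx -0.014706$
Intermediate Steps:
$t = \frac{1}{2} \approx 0.5$
$v{\left(g \right)} = -2 + g$ ($v{\left(g \right)} = g - 2 = -2 + g$)
$Y{\left(I \right)} = 1 + I$ ($Y{\left(I \right)} = \left(-2 + 3\right) + I = 1 + I$)
$R{\left(F,b \right)} = -15 - \frac{b}{2}$ ($R{\left(F,b \right)} = -4 + \left(\left(-14 - b\right) - 8\right) \frac{1}{2} = -4 + \left(-22 - b\right) \frac{1}{2} = -4 - \left(11 + \frac{b}{2}\right) = -15 - \frac{b}{2}$)
$\frac{1}{R{\left(Y{\left(D \right)},106 \right)}} = \frac{1}{-15 - 53} = \frac{1}{-68} = - \frac{1}{68}$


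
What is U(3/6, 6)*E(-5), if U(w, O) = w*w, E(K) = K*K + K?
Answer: 5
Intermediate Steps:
E(K) = K + K² (E(K) = K² + K = K + K²)
U(w, O) = w²
U(3/6, 6)*E(-5) = (3/6)²*(-5*(1 - 5)) = (3*(⅙))²*(-5*(-4)) = (½)²*20 = (¼)*20 = 5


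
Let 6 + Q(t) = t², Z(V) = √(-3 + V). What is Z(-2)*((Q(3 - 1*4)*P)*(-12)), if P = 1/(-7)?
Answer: -60*I*√5/7 ≈ -19.166*I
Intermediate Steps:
Q(t) = -6 + t²
P = -⅐ ≈ -0.14286
Z(-2)*((Q(3 - 1*4)*P)*(-12)) = √(-3 - 2)*(((-6 + (3 - 1*4)²)*(-⅐))*(-12)) = √(-5)*(((-6 + (3 - 4)²)*(-⅐))*(-12)) = (I*√5)*(((-6 + (-1)²)*(-⅐))*(-12)) = (I*√5)*(((-6 + 1)*(-⅐))*(-12)) = (I*√5)*(-5*(-⅐)*(-12)) = (I*√5)*((5/7)*(-12)) = (I*√5)*(-60/7) = -60*I*√5/7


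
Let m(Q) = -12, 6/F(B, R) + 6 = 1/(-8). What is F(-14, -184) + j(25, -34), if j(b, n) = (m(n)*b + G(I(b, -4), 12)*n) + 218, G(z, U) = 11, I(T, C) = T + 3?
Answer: -22392/49 ≈ -456.98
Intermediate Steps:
F(B, R) = -48/49 (F(B, R) = 6/(-6 + 1/(-8)) = 6/(-6 - ⅛) = 6/(-49/8) = 6*(-8/49) = -48/49)
I(T, C) = 3 + T
j(b, n) = 218 - 12*b + 11*n (j(b, n) = (-12*b + 11*n) + 218 = 218 - 12*b + 11*n)
F(-14, -184) + j(25, -34) = -48/49 + (218 - 12*25 + 11*(-34)) = -48/49 + (218 - 300 - 374) = -48/49 - 456 = -22392/49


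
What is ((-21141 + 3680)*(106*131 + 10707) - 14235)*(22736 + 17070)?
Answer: -17093994394048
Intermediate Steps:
((-21141 + 3680)*(106*131 + 10707) - 14235)*(22736 + 17070) = (-17461*(13886 + 10707) - 14235)*39806 = (-17461*24593 - 14235)*39806 = (-429418373 - 14235)*39806 = -429432608*39806 = -17093994394048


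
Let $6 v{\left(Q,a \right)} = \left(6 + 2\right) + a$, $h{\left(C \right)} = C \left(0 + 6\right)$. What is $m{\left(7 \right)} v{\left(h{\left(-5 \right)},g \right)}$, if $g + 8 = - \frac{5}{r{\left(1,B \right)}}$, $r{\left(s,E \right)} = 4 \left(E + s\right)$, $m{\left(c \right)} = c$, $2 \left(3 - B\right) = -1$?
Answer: $- \frac{35}{108} \approx -0.32407$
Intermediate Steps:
$B = \frac{7}{2}$ ($B = 3 - - \frac{1}{2} = 3 + \frac{1}{2} = \frac{7}{2} \approx 3.5$)
$h{\left(C \right)} = 6 C$ ($h{\left(C \right)} = C 6 = 6 C$)
$r{\left(s,E \right)} = 4 E + 4 s$
$g = - \frac{149}{18}$ ($g = -8 - \frac{5}{4 \cdot \frac{7}{2} + 4 \cdot 1} = -8 - \frac{5}{14 + 4} = -8 - \frac{5}{18} = - \frac{149}{18} \approx -8.2778$)
$v{\left(Q,a \right)} = \frac{4}{3} + \frac{a}{6}$ ($v{\left(Q,a \right)} = \frac{\left(6 + 2\right) + a}{6} = \frac{8 + a}{6} = \frac{4}{3} + \frac{a}{6}$)
$m{\left(7 \right)} v{\left(h{\left(-5 \right)},g \right)} = 7 \left(\frac{4}{3} + \frac{1}{6} \left(- \frac{149}{18}\right)\right) = 7 \left(\frac{4}{3} - \frac{149}{108}\right) = 7 \left(- \frac{5}{108}\right) = - \frac{35}{108}$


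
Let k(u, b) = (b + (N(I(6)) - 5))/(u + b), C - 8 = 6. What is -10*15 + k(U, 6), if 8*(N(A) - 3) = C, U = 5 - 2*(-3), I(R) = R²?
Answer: -10177/68 ≈ -149.66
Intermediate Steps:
C = 14 (C = 8 + 6 = 14)
U = 11 (U = 5 + 6 = 11)
N(A) = 19/4 (N(A) = 3 + (⅛)*14 = 3 + 7/4 = 19/4)
k(u, b) = (-¼ + b)/(b + u) (k(u, b) = (b + (19/4 - 5))/(u + b) = (b - ¼)/(b + u) = (-¼ + b)/(b + u))
-10*15 + k(U, 6) = -10*15 + (-¼ + 6)/(6 + 11) = -150 + (23/4)/17 = -150 + (1/17)*(23/4) = -150 + 23/68 = -10177/68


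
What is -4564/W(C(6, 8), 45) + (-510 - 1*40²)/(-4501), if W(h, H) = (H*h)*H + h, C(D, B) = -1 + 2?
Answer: -8133852/4559513 ≈ -1.7839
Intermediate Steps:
C(D, B) = 1
W(h, H) = h + h*H² (W(h, H) = h*H² + h = h + h*H²)
-4564/W(C(6, 8), 45) + (-510 - 1*40²)/(-4501) = -4564/(1 + 45²) + (-510 - 1*40²)/(-4501) = -4564/(1 + 2025) + (-510 - 1*1600)*(-1/4501) = -4564/(1*2026) + (-510 - 1600)*(-1/4501) = -4564/2026 - 2110*(-1/4501) = -4564*1/2026 + 2110/4501 = -2282/1013 + 2110/4501 = -8133852/4559513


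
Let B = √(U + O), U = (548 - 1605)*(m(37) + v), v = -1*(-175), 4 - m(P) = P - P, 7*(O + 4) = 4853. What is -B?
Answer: -2*I*√2309293/7 ≈ -434.18*I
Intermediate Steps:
O = 4825/7 (O = -4 + (⅐)*4853 = -4 + 4853/7 = 4825/7 ≈ 689.29)
m(P) = 4 (m(P) = 4 - (P - P) = 4 - 1*0 = 4 + 0 = 4)
v = 175
U = -189203 (U = (548 - 1605)*(4 + 175) = -1057*179 = -189203)
B = 2*I*√2309293/7 (B = √(-189203 + 4825/7) = √(-1319596/7) = 2*I*√2309293/7 ≈ 434.18*I)
-B = -2*I*√2309293/7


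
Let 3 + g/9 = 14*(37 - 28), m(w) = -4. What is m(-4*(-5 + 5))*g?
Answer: -4428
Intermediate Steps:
g = 1107 (g = -27 + 9*(14*(37 - 28)) = -27 + 9*(14*9) = -27 + 9*126 = -27 + 1134 = 1107)
m(-4*(-5 + 5))*g = -4*1107 = -4428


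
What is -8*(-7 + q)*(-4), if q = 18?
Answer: 352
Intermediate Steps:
-8*(-7 + q)*(-4) = -8*(-7 + 18)*(-4) = -8*11*(-4) = -88*(-4) = 352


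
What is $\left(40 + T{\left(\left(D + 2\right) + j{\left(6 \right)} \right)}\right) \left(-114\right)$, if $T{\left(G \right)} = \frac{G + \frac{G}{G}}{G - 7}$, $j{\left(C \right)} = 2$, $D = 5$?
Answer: $-5130$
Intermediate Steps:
$T{\left(G \right)} = \frac{1 + G}{-7 + G}$ ($T{\left(G \right)} = \frac{G + 1}{-7 + G} = \frac{1 + G}{-7 + G}$)
$\left(40 + T{\left(\left(D + 2\right) + j{\left(6 \right)} \right)}\right) \left(-114\right) = \left(40 + \frac{1 + \left(\left(5 + 2\right) + 2\right)}{-7 + \left(\left(5 + 2\right) + 2\right)}\right) \left(-114\right) = \left(40 + \frac{1 + \left(7 + 2\right)}{-7 + \left(7 + 2\right)}\right) \left(-114\right) = \left(40 + \frac{1 + 9}{-7 + 9}\right) \left(-114\right) = \left(40 + \frac{1}{2} \cdot 10\right) \left(-114\right) = \left(40 + 5\right) \left(-114\right) = 45 \left(-114\right) = -5130$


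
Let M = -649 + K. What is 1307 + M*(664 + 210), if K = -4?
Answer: -569415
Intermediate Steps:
M = -653 (M = -649 - 4 = -653)
1307 + M*(664 + 210) = 1307 - 653*(664 + 210) = 1307 - 653*874 = 1307 - 570722 = -569415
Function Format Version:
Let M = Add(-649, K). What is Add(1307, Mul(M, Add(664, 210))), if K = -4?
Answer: -569415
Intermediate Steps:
M = -653 (M = Add(-649, -4) = -653)
Add(1307, Mul(M, Add(664, 210))) = Add(1307, Mul(-653, Add(664, 210))) = Add(1307, Mul(-653, 874)) = Add(1307, -570722) = -569415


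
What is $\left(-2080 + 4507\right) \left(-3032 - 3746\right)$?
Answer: $-16450206$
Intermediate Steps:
$\left(-2080 + 4507\right) \left(-3032 - 3746\right) = 2427 \left(-6778\right) = -16450206$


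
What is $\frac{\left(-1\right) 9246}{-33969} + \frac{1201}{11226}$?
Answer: $\frac{719365}{1897194} \approx 0.37917$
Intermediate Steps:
$\frac{\left(-1\right) 9246}{-33969} + \frac{1201}{11226} = \left(-9246\right) \left(- \frac{1}{33969}\right) + 1201 \cdot \frac{1}{11226} = \frac{46}{169} + \frac{1201}{11226} = \frac{719365}{1897194}$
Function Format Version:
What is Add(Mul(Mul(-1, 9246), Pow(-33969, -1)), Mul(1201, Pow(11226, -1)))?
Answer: Rational(719365, 1897194) ≈ 0.37917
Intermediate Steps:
Add(Mul(Mul(-1, 9246), Pow(-33969, -1)), Mul(1201, Pow(11226, -1))) = Add(Mul(-9246, Rational(-1, 33969)), Mul(1201, Rational(1, 11226))) = Add(Rational(46, 169), Rational(1201, 11226)) = Rational(719365, 1897194)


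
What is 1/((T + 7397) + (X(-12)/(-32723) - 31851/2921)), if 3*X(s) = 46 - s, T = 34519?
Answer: 286751649/12016355169247 ≈ 2.3863e-5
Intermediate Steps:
X(s) = 46/3 - s/3 (X(s) = (46 - s)/3 = 46/3 - s/3)
1/((T + 7397) + (X(-12)/(-32723) - 31851/2921)) = 1/((34519 + 7397) + ((46/3 - 1/3*(-12))/(-32723) - 31851/2921)) = 1/(41916 + ((46/3 + 4)*(-1/32723) - 31851*1/2921)) = 1/(41916 + ((58/3)*(-1/32723) - 31851/2921)) = 1/(41916 + (-58/98169 - 31851/2921)) = 1/(41916 - 3126950237/286751649) = 1/(12016355169247/286751649) = 286751649/12016355169247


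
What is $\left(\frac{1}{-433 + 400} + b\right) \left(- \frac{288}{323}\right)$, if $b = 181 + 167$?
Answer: $- \frac{1102368}{3553} \approx -310.26$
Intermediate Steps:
$b = 348$
$\left(\frac{1}{-433 + 400} + b\right) \left(- \frac{288}{323}\right) = \left(\frac{1}{-433 + 400} + 348\right) \left(- \frac{288}{323}\right) = \left(\frac{1}{-33} + 348\right) \left(\left(-288\right) \frac{1}{323}\right) = \left(- \frac{1}{33} + 348\right) \left(- \frac{288}{323}\right) = \frac{11483}{33} \left(- \frac{288}{323}\right) = - \frac{1102368}{3553}$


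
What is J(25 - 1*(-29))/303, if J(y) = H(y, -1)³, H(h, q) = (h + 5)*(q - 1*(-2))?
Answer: 205379/303 ≈ 677.82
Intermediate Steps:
H(h, q) = (2 + q)*(5 + h) (H(h, q) = (5 + h)*(q + 2) = (5 + h)*(2 + q) = (2 + q)*(5 + h))
J(y) = (5 + y)³ (J(y) = (10 + 2*y + 5*(-1) + y*(-1))³ = (10 + 2*y - 5 - y)³ = (5 + y)³)
J(25 - 1*(-29))/303 = (5 + (25 - 1*(-29)))³/303 = (5 + (25 + 29))³*(1/303) = (5 + 54)³*(1/303) = 59³*(1/303) = 205379*(1/303) = 205379/303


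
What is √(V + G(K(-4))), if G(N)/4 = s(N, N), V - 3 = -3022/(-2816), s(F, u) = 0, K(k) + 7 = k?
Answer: √126170/176 ≈ 2.0182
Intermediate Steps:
K(k) = -7 + k
V = 5735/1408 (V = 3 - 3022/(-2816) = 3 - 3022*(-1/2816) = 3 + 1511/1408 = 5735/1408 ≈ 4.0732)
G(N) = 0 (G(N) = 4*0 = 0)
√(V + G(K(-4))) = √(5735/1408 + 0) = √(5735/1408) = √126170/176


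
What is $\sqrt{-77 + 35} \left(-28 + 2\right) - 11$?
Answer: $-11 - 26 i \sqrt{42} \approx -11.0 - 168.5 i$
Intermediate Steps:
$\sqrt{-77 + 35} \left(-28 + 2\right) - 11 = \sqrt{-42} \left(-26\right) - 11 = i \sqrt{42} \left(-26\right) - 11 = - 26 i \sqrt{42} - 11 = -11 - 26 i \sqrt{42}$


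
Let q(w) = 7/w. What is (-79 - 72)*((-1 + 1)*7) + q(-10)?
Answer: -7/10 ≈ -0.70000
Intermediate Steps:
(-79 - 72)*((-1 + 1)*7) + q(-10) = (-79 - 72)*((-1 + 1)*7) + 7/(-10) = -0*7 + 7*(-1/10) = -151*0 - 7/10 = 0 - 7/10 = -7/10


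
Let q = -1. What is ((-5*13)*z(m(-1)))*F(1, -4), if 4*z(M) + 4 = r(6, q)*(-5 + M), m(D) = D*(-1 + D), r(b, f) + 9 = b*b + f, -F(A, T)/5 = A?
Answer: -13325/2 ≈ -6662.5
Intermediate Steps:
F(A, T) = -5*A
r(b, f) = -9 + f + b² (r(b, f) = -9 + (b*b + f) = -9 + (b² + f) = -9 + (f + b²) = -9 + f + b²)
z(M) = -67/2 + 13*M/2 (z(M) = -1 + ((-9 - 1 + 6²)*(-5 + M))/4 = -1 + ((-9 - 1 + 36)*(-5 + M))/4 = -1 + (26*(-5 + M))/4 = -1 + (-130 + 26*M)/4 = -1 + (-65/2 + 13*M/2) = -67/2 + 13*M/2)
((-5*13)*z(m(-1)))*F(1, -4) = ((-5*13)*(-67/2 + 13*(-(-1 - 1))/2))*(-5*1) = -65*(-67/2 + 13*(-1*(-2))/2)*(-5) = -65*(-67/2 + (13/2)*2)*(-5) = -65*(-67/2 + 13)*(-5) = -65*(-41/2)*(-5) = (2665/2)*(-5) = -13325/2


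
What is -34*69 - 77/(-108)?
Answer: -253291/108 ≈ -2345.3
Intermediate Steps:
-34*69 - 77/(-108) = -2346 - 77*(-1/108) = -2346 + 77/108 = -253291/108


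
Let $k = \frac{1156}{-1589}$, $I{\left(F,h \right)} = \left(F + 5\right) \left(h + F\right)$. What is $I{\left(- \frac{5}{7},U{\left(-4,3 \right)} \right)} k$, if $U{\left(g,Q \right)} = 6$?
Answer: $- \frac{1283160}{77861} \approx -16.48$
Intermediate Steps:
$I{\left(F,h \right)} = \left(5 + F\right) \left(F + h\right)$
$k = - \frac{1156}{1589}$ ($k = 1156 \left(- \frac{1}{1589}\right) = - \frac{1156}{1589} \approx -0.7275$)
$I{\left(- \frac{5}{7},U{\left(-4,3 \right)} \right)} k = \left(\left(- \frac{5}{7}\right)^{2} + 5 \left(- \frac{5}{7}\right) + 5 \cdot 6 + - \frac{5}{7} \cdot 6\right) \left(- \frac{1156}{1589}\right) = \left(\left(\left(-5\right) \frac{1}{7}\right)^{2} + 5 \left(\left(-5\right) \frac{1}{7}\right) + 30 + \left(-5\right) \frac{1}{7} \cdot 6\right) \left(- \frac{1156}{1589}\right) = \left(\left(- \frac{5}{7}\right)^{2} + 5 \left(- \frac{5}{7}\right) + 30 - \frac{30}{7}\right) \left(- \frac{1156}{1589}\right) = \left(\frac{25}{49} - \frac{25}{7} + 30 - \frac{30}{7}\right) \left(- \frac{1156}{1589}\right) = \frac{1110}{49} \left(- \frac{1156}{1589}\right) = - \frac{1283160}{77861}$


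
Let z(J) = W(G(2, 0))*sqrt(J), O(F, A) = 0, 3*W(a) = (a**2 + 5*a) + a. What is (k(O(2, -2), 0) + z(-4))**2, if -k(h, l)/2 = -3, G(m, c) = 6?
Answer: -2268 + 576*I ≈ -2268.0 + 576.0*I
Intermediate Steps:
W(a) = 2*a + a**2/3 (W(a) = ((a**2 + 5*a) + a)/3 = (a**2 + 6*a)/3 = 2*a + a**2/3)
k(h, l) = 6 (k(h, l) = -2*(-3) = 6)
z(J) = 24*sqrt(J) (z(J) = ((1/3)*6*(6 + 6))*sqrt(J) = ((1/3)*6*12)*sqrt(J) = 24*sqrt(J))
(k(O(2, -2), 0) + z(-4))**2 = (6 + 24*sqrt(-4))**2 = (6 + 24*(2*I))**2 = (6 + 48*I)**2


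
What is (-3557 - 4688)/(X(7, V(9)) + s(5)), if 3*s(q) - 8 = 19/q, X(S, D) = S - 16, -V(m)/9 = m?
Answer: 123675/76 ≈ 1627.3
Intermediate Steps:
V(m) = -9*m
X(S, D) = -16 + S
s(q) = 8/3 + 19/(3*q) (s(q) = 8/3 + (19/q)/3 = 8/3 + 19/(3*q))
(-3557 - 4688)/(X(7, V(9)) + s(5)) = (-3557 - 4688)/((-16 + 7) + (⅓)*(19 + 8*5)/5) = -8245/(-9 + (⅓)*(⅕)*(19 + 40)) = -8245/(-9 + (⅓)*(⅕)*59) = -8245/(-9 + 59/15) = -8245/(-76/15) = -8245*(-15/76) = 123675/76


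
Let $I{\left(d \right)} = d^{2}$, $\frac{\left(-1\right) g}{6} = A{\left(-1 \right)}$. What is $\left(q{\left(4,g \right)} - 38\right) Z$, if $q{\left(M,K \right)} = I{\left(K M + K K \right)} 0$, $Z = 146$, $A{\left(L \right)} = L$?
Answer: $-5548$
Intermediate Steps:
$g = 6$ ($g = \left(-6\right) \left(-1\right) = 6$)
$q{\left(M,K \right)} = 0$ ($q{\left(M,K \right)} = \left(K M + K K\right)^{2} \cdot 0 = \left(K M + K^{2}\right)^{2} \cdot 0 = \left(K^{2} + K M\right)^{2} \cdot 0 = 0$)
$\left(q{\left(4,g \right)} - 38\right) Z = \left(0 - 38\right) 146 = \left(-38\right) 146 = -5548$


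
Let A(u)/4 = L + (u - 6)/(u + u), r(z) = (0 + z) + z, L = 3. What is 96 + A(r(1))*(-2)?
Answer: 80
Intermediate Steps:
r(z) = 2*z (r(z) = z + z = 2*z)
A(u) = 12 + 2*(-6 + u)/u (A(u) = 4*(3 + (u - 6)/(u + u)) = 4*(3 + (-6 + u)/((2*u))) = 4*(3 + (-6 + u)*(1/(2*u))) = 4*(3 + (-6 + u)/(2*u)) = 12 + 2*(-6 + u)/u)
96 + A(r(1))*(-2) = 96 + (14 - 12/(2*1))*(-2) = 96 + (14 - 12/2)*(-2) = 96 + (14 - 12*1/2)*(-2) = 96 + (14 - 6)*(-2) = 96 + 8*(-2) = 96 - 16 = 80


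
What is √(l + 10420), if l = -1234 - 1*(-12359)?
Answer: √21545 ≈ 146.78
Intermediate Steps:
l = 11125 (l = -1234 + 12359 = 11125)
√(l + 10420) = √(11125 + 10420) = √21545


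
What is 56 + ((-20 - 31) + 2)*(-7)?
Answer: 399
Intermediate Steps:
56 + ((-20 - 31) + 2)*(-7) = 56 + (-51 + 2)*(-7) = 56 - 49*(-7) = 56 + 343 = 399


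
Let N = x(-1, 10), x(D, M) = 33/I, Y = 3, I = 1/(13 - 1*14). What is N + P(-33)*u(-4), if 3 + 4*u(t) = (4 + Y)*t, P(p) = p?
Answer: 891/4 ≈ 222.75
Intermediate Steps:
I = -1 (I = 1/(13 - 14) = 1/(-1) = -1)
x(D, M) = -33 (x(D, M) = 33/(-1) = 33*(-1) = -33)
N = -33
u(t) = -¾ + 7*t/4 (u(t) = -¾ + ((4 + 3)*t)/4 = -¾ + (7*t)/4 = -¾ + 7*t/4)
N + P(-33)*u(-4) = -33 - 33*(-¾ + (7/4)*(-4)) = -33 - 33*(-¾ - 7) = -33 - 33*(-31/4) = -33 + 1023/4 = 891/4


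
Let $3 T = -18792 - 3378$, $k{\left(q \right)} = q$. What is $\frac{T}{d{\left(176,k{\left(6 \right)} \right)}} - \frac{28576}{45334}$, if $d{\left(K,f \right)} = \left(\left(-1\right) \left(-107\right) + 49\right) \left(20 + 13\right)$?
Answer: $- \frac{6343783}{3070782} \approx -2.0659$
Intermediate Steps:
$T = -7390$ ($T = \frac{-18792 - 3378}{3} = \frac{1}{3} \left(-22170\right) = -7390$)
$d{\left(K,f \right)} = 5148$ ($d{\left(K,f \right)} = \left(107 + 49\right) 33 = 156 \cdot 33 = 5148$)
$\frac{T}{d{\left(176,k{\left(6 \right)} \right)}} - \frac{28576}{45334} = - \frac{7390}{5148} - \frac{28576}{45334} = \left(-7390\right) \frac{1}{5148} - \frac{752}{1193} = - \frac{3695}{2574} - \frac{752}{1193} = - \frac{6343783}{3070782}$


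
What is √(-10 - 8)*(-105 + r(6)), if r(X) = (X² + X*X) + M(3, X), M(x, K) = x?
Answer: -90*I*√2 ≈ -127.28*I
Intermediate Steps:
r(X) = 3 + 2*X² (r(X) = (X² + X*X) + 3 = (X² + X²) + 3 = 2*X² + 3 = 3 + 2*X²)
√(-10 - 8)*(-105 + r(6)) = √(-10 - 8)*(-105 + (3 + 2*6²)) = √(-18)*(-105 + (3 + 2*36)) = (3*I*√2)*(-105 + (3 + 72)) = (3*I*√2)*(-105 + 75) = (3*I*√2)*(-30) = -90*I*√2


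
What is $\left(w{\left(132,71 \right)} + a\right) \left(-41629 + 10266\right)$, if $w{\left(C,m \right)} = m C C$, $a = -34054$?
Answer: $-37731257150$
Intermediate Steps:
$w{\left(C,m \right)} = m C^{2}$ ($w{\left(C,m \right)} = C m C = m C^{2}$)
$\left(w{\left(132,71 \right)} + a\right) \left(-41629 + 10266\right) = \left(71 \cdot 132^{2} - 34054\right) \left(-41629 + 10266\right) = \left(71 \cdot 17424 - 34054\right) \left(-31363\right) = \left(1237104 - 34054\right) \left(-31363\right) = 1203050 \left(-31363\right) = -37731257150$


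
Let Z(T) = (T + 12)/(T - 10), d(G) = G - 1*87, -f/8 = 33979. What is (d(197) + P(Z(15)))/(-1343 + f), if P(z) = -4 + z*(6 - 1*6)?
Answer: -106/273175 ≈ -0.00038803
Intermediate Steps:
f = -271832 (f = -8*33979 = -271832)
d(G) = -87 + G (d(G) = G - 87 = -87 + G)
Z(T) = (12 + T)/(-10 + T)
P(z) = -4 (P(z) = -4 + z*(6 - 6) = -4 + z*0 = -4 + 0 = -4)
(d(197) + P(Z(15)))/(-1343 + f) = ((-87 + 197) - 4)/(-1343 - 271832) = (110 - 4)/(-273175) = 106*(-1/273175) = -106/273175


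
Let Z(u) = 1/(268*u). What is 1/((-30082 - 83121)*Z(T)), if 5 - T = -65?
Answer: -18760/113203 ≈ -0.16572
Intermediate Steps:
T = 70 (T = 5 - 1*(-65) = 5 + 65 = 70)
Z(u) = 1/(268*u)
1/((-30082 - 83121)*Z(T)) = 1/((-30082 - 83121)*(((1/268)/70))) = 1/((-113203)*(((1/268)*(1/70)))) = -1/(113203*1/18760) = -1/113203*18760 = -18760/113203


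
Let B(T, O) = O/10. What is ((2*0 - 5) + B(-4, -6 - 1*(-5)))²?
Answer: 2601/100 ≈ 26.010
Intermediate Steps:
B(T, O) = O/10 (B(T, O) = O*(⅒) = O/10)
((2*0 - 5) + B(-4, -6 - 1*(-5)))² = ((2*0 - 5) + (-6 - 1*(-5))/10)² = ((0 - 5) + (-6 + 5)/10)² = (-5 + (⅒)*(-1))² = (-5 - ⅒)² = (-51/10)² = 2601/100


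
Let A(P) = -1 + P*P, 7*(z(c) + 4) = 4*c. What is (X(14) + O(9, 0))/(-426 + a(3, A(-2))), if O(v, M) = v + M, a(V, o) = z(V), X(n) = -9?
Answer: 0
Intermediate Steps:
z(c) = -4 + 4*c/7 (z(c) = -4 + (4*c)/7 = -4 + 4*c/7)
A(P) = -1 + P²
a(V, o) = -4 + 4*V/7
O(v, M) = M + v
(X(14) + O(9, 0))/(-426 + a(3, A(-2))) = (-9 + (0 + 9))/(-426 + (-4 + (4/7)*3)) = (-9 + 9)/(-426 + (-4 + 12/7)) = 0/(-426 - 16/7) = 0/(-2998/7) = 0*(-7/2998) = 0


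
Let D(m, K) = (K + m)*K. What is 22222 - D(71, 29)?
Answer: 19322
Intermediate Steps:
D(m, K) = K*(K + m)
22222 - D(71, 29) = 22222 - 29*(29 + 71) = 22222 - 29*100 = 22222 - 1*2900 = 22222 - 2900 = 19322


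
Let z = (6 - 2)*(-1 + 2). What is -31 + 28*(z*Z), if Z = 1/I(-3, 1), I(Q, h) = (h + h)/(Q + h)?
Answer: -143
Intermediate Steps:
I(Q, h) = 2*h/(Q + h) (I(Q, h) = (2*h)/(Q + h) = 2*h/(Q + h))
z = 4 (z = 4*1 = 4)
Z = -1 (Z = 1/(2*1/(-3 + 1)) = 1/(2*1/(-2)) = 1/(2*1*(-½)) = 1/(-1) = -1)
-31 + 28*(z*Z) = -31 + 28*(4*(-1)) = -31 + 28*(-4) = -31 - 112 = -143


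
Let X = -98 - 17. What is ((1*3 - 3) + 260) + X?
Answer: 145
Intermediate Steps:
X = -115
((1*3 - 3) + 260) + X = ((1*3 - 3) + 260) - 115 = ((3 - 3) + 260) - 115 = (0 + 260) - 115 = 260 - 115 = 145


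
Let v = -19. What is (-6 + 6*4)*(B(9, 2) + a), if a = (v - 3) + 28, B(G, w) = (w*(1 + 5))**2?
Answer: 2700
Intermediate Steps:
B(G, w) = 36*w**2 (B(G, w) = (w*6)**2 = (6*w)**2 = 36*w**2)
a = 6 (a = (-19 - 3) + 28 = -22 + 28 = 6)
(-6 + 6*4)*(B(9, 2) + a) = (-6 + 6*4)*(36*2**2 + 6) = (-6 + 24)*(36*4 + 6) = 18*(144 + 6) = 18*150 = 2700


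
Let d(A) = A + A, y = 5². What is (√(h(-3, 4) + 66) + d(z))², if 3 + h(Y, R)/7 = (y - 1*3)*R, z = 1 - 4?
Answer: (6 - √661)² ≈ 388.48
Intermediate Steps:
z = -3
y = 25
h(Y, R) = -21 + 154*R (h(Y, R) = -21 + 7*((25 - 1*3)*R) = -21 + 7*((25 - 3)*R) = -21 + 7*(22*R) = -21 + 154*R)
d(A) = 2*A
(√(h(-3, 4) + 66) + d(z))² = (√((-21 + 154*4) + 66) + 2*(-3))² = (√((-21 + 616) + 66) - 6)² = (√(595 + 66) - 6)² = (√661 - 6)² = (-6 + √661)²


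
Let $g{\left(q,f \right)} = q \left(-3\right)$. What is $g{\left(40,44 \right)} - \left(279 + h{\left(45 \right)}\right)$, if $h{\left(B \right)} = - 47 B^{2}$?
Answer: $94776$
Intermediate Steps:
$g{\left(q,f \right)} = - 3 q$
$g{\left(40,44 \right)} - \left(279 + h{\left(45 \right)}\right) = \left(-3\right) 40 - \left(279 - 47 \cdot 45^{2}\right) = -120 - \left(279 - 95175\right) = -120 - -94896 = -120 + \left(-279 + 95175\right) = -120 + 94896 = 94776$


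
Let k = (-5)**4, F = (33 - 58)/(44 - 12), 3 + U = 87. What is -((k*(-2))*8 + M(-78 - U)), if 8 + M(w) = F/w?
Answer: 51881447/5184 ≈ 10008.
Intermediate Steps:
U = 84 (U = -3 + 87 = 84)
F = -25/32 ≈ -0.78125
k = 625
M(w) = -8 - 25/(32*w)
-((k*(-2))*8 + M(-78 - U)) = -((625*(-2))*8 + (-8 - 25/(32*(-78 - 1*84)))) = -(-1250*8 + (-8 - 25/(32*(-78 - 84)))) = -(-10000 + (-8 - 25/32/(-162))) = -(-10000 + (-8 - 25/32*(-1/162))) = -(-10000 + (-8 + 25/5184)) = -(-10000 - 41447/5184) = -1*(-51881447/5184) = 51881447/5184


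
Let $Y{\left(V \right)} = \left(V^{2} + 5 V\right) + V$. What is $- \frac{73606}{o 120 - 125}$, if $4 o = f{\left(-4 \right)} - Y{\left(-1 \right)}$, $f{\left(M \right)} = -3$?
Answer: $\frac{5662}{5} \approx 1132.4$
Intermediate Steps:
$Y{\left(V \right)} = V^{2} + 6 V$
$o = \frac{1}{2}$ ($o = \frac{-3 - - (6 - 1)}{4} = \frac{-3 - \left(-1\right) 5}{4} = \frac{-3 - -5}{4} = \frac{-3 + 5}{4} = \frac{1}{4} \cdot 2 = \frac{1}{2} \approx 0.5$)
$- \frac{73606}{o 120 - 125} = - \frac{73606}{\frac{1}{2} \cdot 120 - 125} = - \frac{73606}{60 - 125} = - \frac{73606}{-65} = \left(-73606\right) \left(- \frac{1}{65}\right) = \frac{5662}{5}$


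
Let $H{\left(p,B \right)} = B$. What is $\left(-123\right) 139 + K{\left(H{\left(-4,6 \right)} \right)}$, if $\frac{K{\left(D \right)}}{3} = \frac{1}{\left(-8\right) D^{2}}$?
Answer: $- \frac{1641313}{96} \approx -17097.0$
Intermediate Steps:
$K{\left(D \right)} = - \frac{3}{8 D^{2}}$ ($K{\left(D \right)} = \frac{3}{\left(-8\right) D^{2}} = 3 \left(- \frac{1}{8 D^{2}}\right) = - \frac{3}{8 D^{2}}$)
$\left(-123\right) 139 + K{\left(H{\left(-4,6 \right)} \right)} = \left(-123\right) 139 - \frac{3}{8 \cdot 36} = -17097 - \frac{1}{96} = - \frac{1641313}{96}$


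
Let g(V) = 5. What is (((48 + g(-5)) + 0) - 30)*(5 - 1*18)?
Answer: -299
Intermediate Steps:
(((48 + g(-5)) + 0) - 30)*(5 - 1*18) = (((48 + 5) + 0) - 30)*(5 - 1*18) = ((53 + 0) - 30)*(5 - 18) = (53 - 30)*(-13) = 23*(-13) = -299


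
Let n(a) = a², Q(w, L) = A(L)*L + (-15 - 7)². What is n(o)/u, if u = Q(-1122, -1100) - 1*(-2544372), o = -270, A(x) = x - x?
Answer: 18225/636214 ≈ 0.028646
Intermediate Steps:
A(x) = 0
Q(w, L) = 484 (Q(w, L) = 0*L + (-15 - 7)² = 0 + (-22)² = 0 + 484 = 484)
u = 2544856 (u = 484 - 1*(-2544372) = 484 + 2544372 = 2544856)
n(o)/u = (-270)²/2544856 = 72900*(1/2544856) = 18225/636214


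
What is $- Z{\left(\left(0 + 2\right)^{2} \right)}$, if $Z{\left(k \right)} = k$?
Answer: $-4$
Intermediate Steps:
$- Z{\left(\left(0 + 2\right)^{2} \right)} = - \left(0 + 2\right)^{2} = - 2^{2} = \left(-1\right) 4 = -4$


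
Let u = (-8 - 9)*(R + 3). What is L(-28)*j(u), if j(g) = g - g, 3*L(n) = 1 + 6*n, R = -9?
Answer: 0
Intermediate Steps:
L(n) = 1/3 + 2*n (L(n) = (1 + 6*n)/3 = 1/3 + 2*n)
u = 102 (u = (-8 - 9)*(-9 + 3) = -17*(-6) = 102)
j(g) = 0
L(-28)*j(u) = (1/3 + 2*(-28))*0 = (1/3 - 56)*0 = -167/3*0 = 0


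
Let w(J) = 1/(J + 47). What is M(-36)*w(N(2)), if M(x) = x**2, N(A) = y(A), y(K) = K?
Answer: 1296/49 ≈ 26.449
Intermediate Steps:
N(A) = A
w(J) = 1/(47 + J)
M(-36)*w(N(2)) = (-36)**2/(47 + 2) = 1296/49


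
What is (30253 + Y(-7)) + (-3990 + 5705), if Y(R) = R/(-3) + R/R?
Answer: 95914/3 ≈ 31971.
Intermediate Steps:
Y(R) = 1 - R/3 (Y(R) = R*(-⅓) + 1 = -R/3 + 1 = 1 - R/3)
(30253 + Y(-7)) + (-3990 + 5705) = (30253 + (1 - ⅓*(-7))) + (-3990 + 5705) = (30253 + (1 + 7/3)) + 1715 = (30253 + 10/3) + 1715 = 90769/3 + 1715 = 95914/3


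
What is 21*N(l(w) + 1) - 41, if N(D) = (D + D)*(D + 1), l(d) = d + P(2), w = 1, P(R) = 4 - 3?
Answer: 463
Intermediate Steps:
P(R) = 1
l(d) = 1 + d (l(d) = d + 1 = 1 + d)
N(D) = 2*D*(1 + D) (N(D) = (2*D)*(1 + D) = 2*D*(1 + D))
21*N(l(w) + 1) - 41 = 21*(2*((1 + 1) + 1)*(1 + ((1 + 1) + 1))) - 41 = 21*(2*(2 + 1)*(1 + (2 + 1))) - 41 = 21*(2*3*(1 + 3)) - 41 = 21*(2*3*4) - 41 = 21*24 - 41 = 504 - 41 = 463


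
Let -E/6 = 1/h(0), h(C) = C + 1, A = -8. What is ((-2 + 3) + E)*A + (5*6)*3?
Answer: 130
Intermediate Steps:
h(C) = 1 + C
E = -6 (E = -6/(1 + 0) = -6/1 = -6*1 = -6)
((-2 + 3) + E)*A + (5*6)*3 = ((-2 + 3) - 6)*(-8) + (5*6)*3 = (1 - 6)*(-8) + 30*3 = -5*(-8) + 90 = 40 + 90 = 130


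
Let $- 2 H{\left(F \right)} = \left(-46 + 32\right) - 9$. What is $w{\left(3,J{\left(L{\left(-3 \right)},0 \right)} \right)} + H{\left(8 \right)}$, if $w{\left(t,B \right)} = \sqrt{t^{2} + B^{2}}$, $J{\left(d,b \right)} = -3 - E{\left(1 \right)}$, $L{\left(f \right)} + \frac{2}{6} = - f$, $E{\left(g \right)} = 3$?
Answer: $\frac{23}{2} + 3 \sqrt{5} \approx 18.208$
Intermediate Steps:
$H{\left(F \right)} = \frac{23}{2}$ ($H{\left(F \right)} = - \frac{\left(-46 + 32\right) - 9}{2} = - \frac{-14 - 9}{2} = \left(- \frac{1}{2}\right) \left(-23\right) = \frac{23}{2}$)
$L{\left(f \right)} = - \frac{1}{3} - f$
$J{\left(d,b \right)} = -6$ ($J{\left(d,b \right)} = -3 - 3 = -6$)
$w{\left(t,B \right)} = \sqrt{B^{2} + t^{2}}$
$w{\left(3,J{\left(L{\left(-3 \right)},0 \right)} \right)} + H{\left(8 \right)} = \sqrt{\left(-6\right)^{2} + 3^{2}} + \frac{23}{2} = \sqrt{36 + 9} + \frac{23}{2} = \sqrt{45} + \frac{23}{2} = 3 \sqrt{5} + \frac{23}{2} = \frac{23}{2} + 3 \sqrt{5}$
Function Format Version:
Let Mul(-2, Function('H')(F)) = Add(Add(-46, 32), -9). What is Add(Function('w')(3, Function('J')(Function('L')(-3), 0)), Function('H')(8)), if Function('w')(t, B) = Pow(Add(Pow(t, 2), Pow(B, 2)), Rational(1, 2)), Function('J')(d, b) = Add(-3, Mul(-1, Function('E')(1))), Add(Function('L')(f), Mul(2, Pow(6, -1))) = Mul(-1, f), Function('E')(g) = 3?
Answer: Add(Rational(23, 2), Mul(3, Pow(5, Rational(1, 2)))) ≈ 18.208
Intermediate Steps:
Function('H')(F) = Rational(23, 2) (Function('H')(F) = Mul(Rational(-1, 2), Add(Add(-46, 32), -9)) = Mul(Rational(-1, 2), Add(-14, -9)) = Mul(Rational(-1, 2), -23) = Rational(23, 2))
Function('L')(f) = Add(Rational(-1, 3), Mul(-1, f))
Function('J')(d, b) = -6 (Function('J')(d, b) = Add(-3, Mul(-1, 3)) = Add(-3, -3) = -6)
Function('w')(t, B) = Pow(Add(Pow(B, 2), Pow(t, 2)), Rational(1, 2))
Add(Function('w')(3, Function('J')(Function('L')(-3), 0)), Function('H')(8)) = Add(Pow(Add(Pow(-6, 2), Pow(3, 2)), Rational(1, 2)), Rational(23, 2)) = Add(Pow(Add(36, 9), Rational(1, 2)), Rational(23, 2)) = Add(Pow(45, Rational(1, 2)), Rational(23, 2)) = Add(Mul(3, Pow(5, Rational(1, 2))), Rational(23, 2)) = Add(Rational(23, 2), Mul(3, Pow(5, Rational(1, 2))))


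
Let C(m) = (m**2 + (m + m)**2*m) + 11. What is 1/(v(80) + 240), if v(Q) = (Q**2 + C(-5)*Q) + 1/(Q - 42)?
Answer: -38/1158239 ≈ -3.2808e-5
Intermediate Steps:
C(m) = 11 + m**2 + 4*m**3 (C(m) = (m**2 + (2*m)**2*m) + 11 = (m**2 + (4*m**2)*m) + 11 = (m**2 + 4*m**3) + 11 = 11 + m**2 + 4*m**3)
v(Q) = Q**2 + 1/(-42 + Q) - 464*Q (v(Q) = (Q**2 + (11 + (-5)**2 + 4*(-5)**3)*Q) + 1/(Q - 42) = (Q**2 + (11 + 25 + 4*(-125))*Q) + 1/(-42 + Q) = (Q**2 + (11 + 25 - 500)*Q) + 1/(-42 + Q) = (Q**2 - 464*Q) + 1/(-42 + Q) = Q**2 + 1/(-42 + Q) - 464*Q)
1/(v(80) + 240) = 1/((1 + 80**3 - 506*80**2 + 19488*80)/(-42 + 80) + 240) = 1/((1 + 512000 - 506*6400 + 1559040)/38 + 240) = 1/((1 + 512000 - 3238400 + 1559040)/38 + 240) = 1/((1/38)*(-1167359) + 240) = 1/(-1167359/38 + 240) = 1/(-1158239/38) = -38/1158239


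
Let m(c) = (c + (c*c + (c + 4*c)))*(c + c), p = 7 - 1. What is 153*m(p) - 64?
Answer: 132128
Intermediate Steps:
p = 6
m(c) = 2*c*(c² + 6*c) (m(c) = (c + (c² + 5*c))*(2*c) = (c² + 6*c)*(2*c) = 2*c*(c² + 6*c))
153*m(p) - 64 = 153*(2*6²*(6 + 6)) - 64 = 153*(2*36*12) - 64 = 153*864 - 64 = 132192 - 64 = 132128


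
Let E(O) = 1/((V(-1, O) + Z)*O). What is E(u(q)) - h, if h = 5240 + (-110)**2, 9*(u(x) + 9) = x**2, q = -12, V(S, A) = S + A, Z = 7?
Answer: -1577939/91 ≈ -17340.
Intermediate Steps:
V(S, A) = A + S
u(x) = -9 + x**2/9
h = 17340 (h = 5240 + 12100 = 17340)
E(O) = 1/(O*(6 + O)) (E(O) = 1/(((O - 1) + 7)*O) = 1/(((-1 + O) + 7)*O) = 1/((6 + O)*O) = 1/(O*(6 + O)))
E(u(q)) - h = 1/((-9 + (1/9)*(-12)**2)*(6 + (-9 + (1/9)*(-12)**2))) - 1*17340 = 1/((-9 + (1/9)*144)*(6 + (-9 + (1/9)*144))) - 17340 = 1/((-9 + 16)*(6 + (-9 + 16))) - 17340 = 1/(7*(6 + 7)) - 17340 = (1/7)/13 - 17340 = (1/7)*(1/13) - 17340 = 1/91 - 17340 = -1577939/91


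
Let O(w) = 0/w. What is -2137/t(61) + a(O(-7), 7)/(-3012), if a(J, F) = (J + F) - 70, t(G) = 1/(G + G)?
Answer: -261756835/1004 ≈ -2.6071e+5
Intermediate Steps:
t(G) = 1/(2*G)
O(w) = 0
a(J, F) = -70 + F + J (a(J, F) = (F + J) - 70 = -70 + F + J)
-2137/t(61) + a(O(-7), 7)/(-3012) = -2137/((1/2)/61) + (-70 + 7 + 0)/(-3012) = -2137/((1/2)*(1/61)) - 63*(-1/3012) = -2137/1/122 + 21/1004 = -2137*122 + 21/1004 = -260714 + 21/1004 = -261756835/1004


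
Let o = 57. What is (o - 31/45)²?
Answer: 6421156/2025 ≈ 3170.9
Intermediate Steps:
(o - 31/45)² = (57 - 31/45)² = (2534/45)² = 6421156/2025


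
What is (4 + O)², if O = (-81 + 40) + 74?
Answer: 1369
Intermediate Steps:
O = 33 (O = -41 + 74 = 33)
(4 + O)² = (4 + 33)² = 37² = 1369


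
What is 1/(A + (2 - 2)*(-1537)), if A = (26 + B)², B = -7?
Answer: 1/361 ≈ 0.0027701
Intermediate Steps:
A = 361 (A = (26 - 7)² = 19² = 361)
1/(A + (2 - 2)*(-1537)) = 1/(361 + (2 - 2)*(-1537)) = 1/(361 + 0*(-1537)) = 1/(361 + 0) = 1/361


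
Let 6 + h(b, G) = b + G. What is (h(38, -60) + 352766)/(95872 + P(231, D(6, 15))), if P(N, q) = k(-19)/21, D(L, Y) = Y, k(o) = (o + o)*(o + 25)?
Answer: 1234583/335514 ≈ 3.6797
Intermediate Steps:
k(o) = 2*o*(25 + o) (k(o) = (2*o)*(25 + o) = 2*o*(25 + o))
P(N, q) = -76/7 (P(N, q) = (2*(-19)*(25 - 19))/21 = (2*(-19)*6)*(1/21) = -228*1/21 = -76/7)
h(b, G) = -6 + G + b (h(b, G) = -6 + (b + G) = -6 + (G + b) = -6 + G + b)
(h(38, -60) + 352766)/(95872 + P(231, D(6, 15))) = ((-6 - 60 + 38) + 352766)/(95872 - 76/7) = (-28 + 352766)/(671028/7) = 352738*(7/671028) = 1234583/335514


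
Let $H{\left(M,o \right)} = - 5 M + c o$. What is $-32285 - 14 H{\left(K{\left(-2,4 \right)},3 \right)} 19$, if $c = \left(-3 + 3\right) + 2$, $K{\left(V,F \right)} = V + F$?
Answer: $-31221$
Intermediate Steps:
$K{\left(V,F \right)} = F + V$
$c = 2$ ($c = 0 + 2 = 2$)
$H{\left(M,o \right)} = - 5 M + 2 o$
$-32285 - 14 H{\left(K{\left(-2,4 \right)},3 \right)} 19 = -32285 - 14 \left(- 5 \left(4 - 2\right) + 2 \cdot 3\right) 19 = -32285 - 14 \left(\left(-5\right) 2 + 6\right) 19 = -32285 - 14 \left(-10 + 6\right) 19 = -32285 - 14 \left(-4\right) 19 = -32285 - \left(-56\right) 19 = -32285 - -1064 = -32285 + 1064 = -31221$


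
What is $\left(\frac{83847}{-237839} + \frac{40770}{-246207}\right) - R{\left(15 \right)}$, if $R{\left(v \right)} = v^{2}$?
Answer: $- \frac{4401935471928}{19519208891} \approx -225.52$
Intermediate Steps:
$\left(\frac{83847}{-237839} + \frac{40770}{-246207}\right) - R{\left(15 \right)} = \left(\frac{83847}{-237839} + \frac{40770}{-246207}\right) - 15^{2} = \left(83847 \left(- \frac{1}{237839}\right) + 40770 \left(- \frac{1}{246207}\right)\right) - 225 = \left(- \frac{83847}{237839} - \frac{13590}{82069}\right) - 225 = - \frac{10113471453}{19519208891} - 225 = - \frac{4401935471928}{19519208891}$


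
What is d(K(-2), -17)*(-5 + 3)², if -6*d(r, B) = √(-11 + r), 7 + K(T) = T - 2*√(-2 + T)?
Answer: -4*√(-5 - I)/3 ≈ -0.29668 + 2.9961*I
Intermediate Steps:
K(T) = -7 + T - 2*√(-2 + T) (K(T) = -7 + (T - 2*√(-2 + T)) = -7 + T - 2*√(-2 + T))
d(r, B) = -√(-11 + r)/6
d(K(-2), -17)*(-5 + 3)² = (-√(-11 + (-7 - 2 - 2*√(-2 - 2)))/6)*(-5 + 3)² = -√(-11 + (-7 - 2 - 4*I))/6*(-2)² = -√(-11 + (-7 - 2 - 4*I))/6*4 = -√(-11 + (-9 - 4*I))/6*4 = -√(-20 - 4*I)/6*4 = -2*√(-20 - 4*I)/3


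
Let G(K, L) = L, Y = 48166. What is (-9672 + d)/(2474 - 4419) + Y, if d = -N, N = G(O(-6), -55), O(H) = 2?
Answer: 93692487/1945 ≈ 48171.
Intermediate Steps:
N = -55
d = 55 (d = -1*(-55) = 55)
(-9672 + d)/(2474 - 4419) + Y = (-9672 + 55)/(2474 - 4419) + 48166 = -9617/(-1945) + 48166 = -9617*(-1/1945) + 48166 = 9617/1945 + 48166 = 93692487/1945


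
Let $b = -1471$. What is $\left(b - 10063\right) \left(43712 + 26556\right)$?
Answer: $-810471112$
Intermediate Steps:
$\left(b - 10063\right) \left(43712 + 26556\right) = \left(-1471 - 10063\right) \left(43712 + 26556\right) = \left(-11534\right) 70268 = -810471112$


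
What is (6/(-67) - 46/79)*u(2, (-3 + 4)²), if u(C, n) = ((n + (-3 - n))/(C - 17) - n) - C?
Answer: 49784/26465 ≈ 1.8811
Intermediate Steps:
u(C, n) = -C - n - 3/(-17 + C) (u(C, n) = (-3/(-17 + C) - n) - C = (-n - 3/(-17 + C)) - C = -C - n - 3/(-17 + C))
(6/(-67) - 46/79)*u(2, (-3 + 4)²) = (6/(-67) - 46/79)*((-3 - 1*2² + 17*2 + 17*(-3 + 4)² - 1*2*(-3 + 4)²)/(-17 + 2)) = (6*(-1/67) - 46*1/79)*((-3 - 1*4 + 34 + 17*1² - 1*2*1²)/(-15)) = (-6/67 - 46/79)*(-(-3 - 4 + 34 + 17*1 - 1*2*1)/15) = -(-3556)*(-3 - 4 + 34 + 17 - 2)/79395 = -(-3556)*42/79395 = -3556/5293*(-14/5) = 49784/26465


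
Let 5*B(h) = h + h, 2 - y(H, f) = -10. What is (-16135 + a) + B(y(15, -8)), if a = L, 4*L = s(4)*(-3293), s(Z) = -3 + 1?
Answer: -144837/10 ≈ -14484.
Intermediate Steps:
s(Z) = -2
y(H, f) = 12 (y(H, f) = 2 - 1*(-10) = 2 + 10 = 12)
B(h) = 2*h/5 (B(h) = (h + h)/5 = (2*h)/5 = 2*h/5)
L = 3293/2 (L = (-2*(-3293))/4 = (¼)*6586 = 3293/2 ≈ 1646.5)
a = 3293/2 ≈ 1646.5
(-16135 + a) + B(y(15, -8)) = (-16135 + 3293/2) + (⅖)*12 = -28977/2 + 24/5 = -144837/10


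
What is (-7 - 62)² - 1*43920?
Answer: -39159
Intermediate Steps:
(-7 - 62)² - 1*43920 = (-69)² - 43920 = 4761 - 43920 = -39159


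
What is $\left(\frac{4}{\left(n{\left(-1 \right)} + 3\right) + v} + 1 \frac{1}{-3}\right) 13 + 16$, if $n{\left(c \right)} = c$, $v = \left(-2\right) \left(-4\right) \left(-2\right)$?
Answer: $\frac{167}{21} \approx 7.9524$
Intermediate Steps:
$v = -16$ ($v = 8 \left(-2\right) = -16$)
$\left(\frac{4}{\left(n{\left(-1 \right)} + 3\right) + v} + 1 \frac{1}{-3}\right) 13 + 16 = \left(\frac{4}{\left(-1 + 3\right) - 16} + 1 \frac{1}{-3}\right) 13 + 16 = \left(\frac{4}{2 - 16} + 1 \left(- \frac{1}{3}\right)\right) 13 + 16 = \left(\frac{4}{-14} - \frac{1}{3}\right) 13 + 16 = \left(4 \left(- \frac{1}{14}\right) - \frac{1}{3}\right) 13 + 16 = \left(- \frac{2}{7} - \frac{1}{3}\right) 13 + 16 = \left(- \frac{13}{21}\right) 13 + 16 = - \frac{169}{21} + 16 = \frac{167}{21}$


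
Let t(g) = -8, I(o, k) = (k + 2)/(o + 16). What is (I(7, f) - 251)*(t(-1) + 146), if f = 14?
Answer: -34542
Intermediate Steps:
I(o, k) = (2 + k)/(16 + o)
(I(7, f) - 251)*(t(-1) + 146) = ((2 + 14)/(16 + 7) - 251)*(-8 + 146) = (16/23 - 251)*138 = -5757/23*138 = -34542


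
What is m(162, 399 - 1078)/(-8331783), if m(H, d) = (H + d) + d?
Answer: 1196/8331783 ≈ 0.00014355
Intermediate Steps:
m(H, d) = H + 2*d
m(162, 399 - 1078)/(-8331783) = (162 + 2*(399 - 1078))/(-8331783) = (162 + 2*(-679))*(-1/8331783) = (162 - 1358)*(-1/8331783) = -1196*(-1/8331783) = 1196/8331783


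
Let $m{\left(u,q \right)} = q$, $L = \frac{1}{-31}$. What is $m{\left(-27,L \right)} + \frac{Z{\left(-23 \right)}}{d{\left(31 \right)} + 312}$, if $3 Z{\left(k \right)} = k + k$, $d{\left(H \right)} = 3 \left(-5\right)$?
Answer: $- \frac{2317}{27621} \approx -0.083885$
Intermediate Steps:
$d{\left(H \right)} = -15$
$L = - \frac{1}{31} \approx -0.032258$
$Z{\left(k \right)} = \frac{2 k}{3}$ ($Z{\left(k \right)} = \frac{k + k}{3} = \frac{2 k}{3}$)
$m{\left(-27,L \right)} + \frac{Z{\left(-23 \right)}}{d{\left(31 \right)} + 312} = - \frac{1}{31} + \frac{\frac{2}{3} \left(-23\right)}{-15 + 312} = - \frac{1}{31} + \frac{1}{297} \left(- \frac{46}{3}\right) = - \frac{1}{31} - \frac{46}{891} = - \frac{2317}{27621}$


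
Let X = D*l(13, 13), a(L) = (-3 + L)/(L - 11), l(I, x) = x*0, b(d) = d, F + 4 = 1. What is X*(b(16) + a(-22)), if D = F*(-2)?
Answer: 0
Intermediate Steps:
F = -3 (F = -4 + 1 = -3)
D = 6 (D = -3*(-2) = 6)
l(I, x) = 0
a(L) = (-3 + L)/(-11 + L)
X = 0 (X = 6*0 = 0)
X*(b(16) + a(-22)) = 0*(16 + (-3 - 22)/(-11 - 22)) = 0*(16 - 25/(-33)) = 0*(16 - 1/33*(-25)) = 0*(16 + 25/33) = 0*(553/33) = 0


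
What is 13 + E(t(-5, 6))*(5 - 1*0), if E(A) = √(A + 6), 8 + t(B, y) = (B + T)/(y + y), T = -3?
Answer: 13 + 10*I*√6/3 ≈ 13.0 + 8.165*I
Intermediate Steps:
t(B, y) = -8 + (-3 + B)/(2*y) (t(B, y) = -8 + (B - 3)/(y + y) = -8 + (-3 + B)/((2*y)) = -8 + (-3 + B)*(1/(2*y)) = -8 + (-3 + B)/(2*y))
E(A) = √(6 + A)
13 + E(t(-5, 6))*(5 - 1*0) = 13 + √(6 + (½)*(-3 - 5 - 16*6)/6)*(5 - 1*0) = 13 + √(6 + (½)*(⅙)*(-3 - 5 - 96))*(5 + 0) = 13 + √(6 + (½)*(⅙)*(-104))*5 = 13 + √(6 - 26/3)*5 = 13 + √(-8/3)*5 = 13 + (2*I*√6/3)*5 = 13 + 10*I*√6/3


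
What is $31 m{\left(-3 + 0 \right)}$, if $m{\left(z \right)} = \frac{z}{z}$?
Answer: $31$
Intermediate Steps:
$m{\left(z \right)} = 1$
$31 m{\left(-3 + 0 \right)} = 31 \cdot 1 = 31$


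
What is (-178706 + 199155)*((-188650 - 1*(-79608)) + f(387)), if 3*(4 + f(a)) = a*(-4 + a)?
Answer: -1219557911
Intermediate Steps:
f(a) = -4 + a*(-4 + a)/3 (f(a) = -4 + (a*(-4 + a))/3 = -4 + a*(-4 + a)/3)
(-178706 + 199155)*((-188650 - 1*(-79608)) + f(387)) = (-178706 + 199155)*((-188650 - 1*(-79608)) + (-4 - 4/3*387 + (⅓)*387²)) = 20449*((-188650 + 79608) + (-4 - 516 + (⅓)*149769)) = 20449*(-109042 + (-4 - 516 + 49923)) = 20449*(-109042 + 49403) = 20449*(-59639) = -1219557911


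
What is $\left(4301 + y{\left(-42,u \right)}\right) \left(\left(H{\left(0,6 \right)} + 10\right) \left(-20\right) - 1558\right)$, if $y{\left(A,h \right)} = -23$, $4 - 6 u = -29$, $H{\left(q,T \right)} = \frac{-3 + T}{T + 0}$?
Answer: $-7563504$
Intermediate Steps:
$H{\left(q,T \right)} = \frac{-3 + T}{T}$
$u = \frac{11}{2}$ ($u = \frac{2}{3} - - \frac{29}{6} = \frac{2}{3} + \frac{29}{6} = \frac{11}{2} \approx 5.5$)
$\left(4301 + y{\left(-42,u \right)}\right) \left(\left(H{\left(0,6 \right)} + 10\right) \left(-20\right) - 1558\right) = \left(4301 - 23\right) \left(\left(\frac{-3 + 6}{6} + 10\right) \left(-20\right) - 1558\right) = 4278 \left(\left(\frac{1}{6} \cdot 3 + 10\right) \left(-20\right) - 1558\right) = 4278 \left(\left(\frac{1}{2} + 10\right) \left(-20\right) - 1558\right) = 4278 \left(\frac{21}{2} \left(-20\right) - 1558\right) = 4278 \left(-210 - 1558\right) = 4278 \left(-1768\right) = -7563504$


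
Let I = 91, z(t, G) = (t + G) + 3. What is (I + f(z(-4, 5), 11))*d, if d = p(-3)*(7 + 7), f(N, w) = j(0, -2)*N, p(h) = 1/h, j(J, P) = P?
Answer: -1162/3 ≈ -387.33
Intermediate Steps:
z(t, G) = 3 + G + t (z(t, G) = (G + t) + 3 = 3 + G + t)
f(N, w) = -2*N
d = -14/3 (d = (7 + 7)/(-3) = -⅓*14 = -14/3 ≈ -4.6667)
(I + f(z(-4, 5), 11))*d = (91 - 2*(3 + 5 - 4))*(-14/3) = (91 - 2*4)*(-14/3) = (91 - 8)*(-14/3) = 83*(-14/3) = -1162/3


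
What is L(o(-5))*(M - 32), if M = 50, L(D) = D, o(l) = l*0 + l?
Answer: -90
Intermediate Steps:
o(l) = l (o(l) = 0 + l = l)
L(o(-5))*(M - 32) = -5*(50 - 32) = -5*18 = -90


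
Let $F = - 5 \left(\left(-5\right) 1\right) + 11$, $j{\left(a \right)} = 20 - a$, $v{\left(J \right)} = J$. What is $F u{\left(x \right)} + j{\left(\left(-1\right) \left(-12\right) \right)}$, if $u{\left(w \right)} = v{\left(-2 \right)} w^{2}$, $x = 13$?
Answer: $-12160$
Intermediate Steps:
$u{\left(w \right)} = - 2 w^{2}$
$F = 36$ ($F = \left(-5\right) \left(-5\right) + 11 = 25 + 11 = 36$)
$F u{\left(x \right)} + j{\left(\left(-1\right) \left(-12\right) \right)} = 36 \left(- 2 \cdot 13^{2}\right) + \left(20 - \left(-1\right) \left(-12\right)\right) = 36 \left(\left(-2\right) 169\right) + \left(20 - 12\right) = 36 \left(-338\right) + \left(20 - 12\right) = -12168 + 8 = -12160$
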